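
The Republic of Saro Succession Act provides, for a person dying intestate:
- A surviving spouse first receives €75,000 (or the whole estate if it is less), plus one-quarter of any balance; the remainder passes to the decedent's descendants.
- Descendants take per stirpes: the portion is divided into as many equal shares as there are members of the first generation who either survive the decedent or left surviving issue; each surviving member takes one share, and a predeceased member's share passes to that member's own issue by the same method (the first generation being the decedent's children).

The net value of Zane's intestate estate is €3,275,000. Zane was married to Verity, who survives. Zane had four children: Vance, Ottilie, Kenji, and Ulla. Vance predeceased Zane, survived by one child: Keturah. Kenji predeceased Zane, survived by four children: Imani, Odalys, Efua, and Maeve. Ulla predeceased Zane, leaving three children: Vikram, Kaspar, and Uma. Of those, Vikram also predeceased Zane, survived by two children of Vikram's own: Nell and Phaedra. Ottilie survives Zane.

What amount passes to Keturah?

Verity first takes €75,000, leaving a balance of €3,200,000. Verity then takes one-quarter of the balance (€800,000), for a total of €875,000. The remaining €2,400,000 passes to the descendants.
The descendants' portion (€2,400,000) is divided into 4 shares of €600,000: Ottilie takes €600,000; Vance's €600,000 share passes to Vance's issue; Kenji's €600,000 share passes to Kenji's issue; Ulla's €600,000 share passes to Ulla's issue.
Vance's share (€600,000) passes entirely to Keturah.
Kenji's share (€600,000) is divided into 4 shares of €150,000: Imani, Odalys, Efua, and Maeve each take €150,000.
Ulla's share (€600,000) is divided into 3 shares of €200,000: Kaspar and Uma each take €200,000; Vikram's €200,000 share passes to Vikram's issue.
Vikram's share (€200,000) is divided into 2 shares of €100,000: Nell and Phaedra each take €100,000.

Keturah receives €600,000.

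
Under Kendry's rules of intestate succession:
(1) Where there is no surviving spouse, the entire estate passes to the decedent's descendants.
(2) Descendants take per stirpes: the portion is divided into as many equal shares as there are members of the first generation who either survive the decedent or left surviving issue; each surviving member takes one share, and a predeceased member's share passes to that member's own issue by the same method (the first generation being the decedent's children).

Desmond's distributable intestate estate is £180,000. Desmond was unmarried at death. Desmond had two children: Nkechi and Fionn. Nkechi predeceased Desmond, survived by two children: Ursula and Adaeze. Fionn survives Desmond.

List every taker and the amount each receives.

The entire £180,000 passes to the descendants.
That amount (£180,000) is divided into 2 shares of £90,000: Fionn takes £90,000; Nkechi's £90,000 share passes to Nkechi's issue.
Nkechi's share (£90,000) is divided into 2 shares of £45,000: Ursula and Adaeze each take £45,000.

Ursula: £45,000; Adaeze: £45,000; Fionn: £90,000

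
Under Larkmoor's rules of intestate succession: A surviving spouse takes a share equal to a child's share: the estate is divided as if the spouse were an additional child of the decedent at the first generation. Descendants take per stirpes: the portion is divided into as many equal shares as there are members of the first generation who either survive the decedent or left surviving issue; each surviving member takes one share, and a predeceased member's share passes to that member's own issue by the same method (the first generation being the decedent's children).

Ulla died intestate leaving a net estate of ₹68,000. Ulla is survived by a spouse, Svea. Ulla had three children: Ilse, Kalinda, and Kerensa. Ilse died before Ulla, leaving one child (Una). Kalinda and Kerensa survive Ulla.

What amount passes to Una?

Una receives ₹17,000.

The spouse counts as an additional share at the children's level, so there are 4 primary shares of ₹17,000. Svea takes one such share (₹17,000).
The children's combined portion (₹51,000) is divided into 3 shares of ₹17,000: Kalinda and Kerensa each take ₹17,000; Ilse's ₹17,000 share passes to Ilse's issue.
Ilse's share (₹17,000) passes entirely to Una.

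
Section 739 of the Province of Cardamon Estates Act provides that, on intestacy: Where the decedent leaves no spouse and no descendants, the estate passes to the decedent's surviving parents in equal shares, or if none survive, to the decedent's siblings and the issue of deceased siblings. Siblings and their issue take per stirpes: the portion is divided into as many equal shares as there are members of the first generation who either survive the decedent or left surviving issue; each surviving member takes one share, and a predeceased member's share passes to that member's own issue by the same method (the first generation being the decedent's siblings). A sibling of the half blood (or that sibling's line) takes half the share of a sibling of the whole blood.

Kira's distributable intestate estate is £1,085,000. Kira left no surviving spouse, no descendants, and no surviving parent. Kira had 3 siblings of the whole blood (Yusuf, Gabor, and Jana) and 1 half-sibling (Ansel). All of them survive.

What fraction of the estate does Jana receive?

Jana receives 2/7 of the estate.

The entire £1,085,000 passes to the siblings and their issue.
Counting each half-blood sibling's line as half a unit, there are 7/2 units in £1,085,000, so one unit is £310,000. Whole-blood lines (Yusuf, Gabor, and Jana) take £310,000 each; half-blood lines (Ansel) take £155,000 each.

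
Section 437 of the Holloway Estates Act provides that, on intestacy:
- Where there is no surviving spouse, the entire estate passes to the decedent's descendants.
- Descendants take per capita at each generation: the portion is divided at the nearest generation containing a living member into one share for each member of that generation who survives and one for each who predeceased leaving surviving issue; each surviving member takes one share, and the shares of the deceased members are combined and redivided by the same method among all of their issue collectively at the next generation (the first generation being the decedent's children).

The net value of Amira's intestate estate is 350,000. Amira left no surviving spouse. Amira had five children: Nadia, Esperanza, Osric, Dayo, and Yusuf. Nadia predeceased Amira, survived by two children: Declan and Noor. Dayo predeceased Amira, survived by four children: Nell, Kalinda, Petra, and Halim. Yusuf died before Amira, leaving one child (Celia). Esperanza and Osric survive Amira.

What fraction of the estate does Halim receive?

The entire 350,000 passes to the descendants.
That amount (350,000) is divided at the children's generation into 5 shares of 70,000. Esperanza and Osric each take 70,000. The 3 shares of the deceased (Nadia, Dayo, and Yusuf) are combined into a pool of 210,000.
That pool (210,000) is divided at the grandchildren's generation equally among Declan, Noor, Nell, Kalinda, Petra, Halim, and Celia: 30,000 each.

Halim receives 3/35 of the estate.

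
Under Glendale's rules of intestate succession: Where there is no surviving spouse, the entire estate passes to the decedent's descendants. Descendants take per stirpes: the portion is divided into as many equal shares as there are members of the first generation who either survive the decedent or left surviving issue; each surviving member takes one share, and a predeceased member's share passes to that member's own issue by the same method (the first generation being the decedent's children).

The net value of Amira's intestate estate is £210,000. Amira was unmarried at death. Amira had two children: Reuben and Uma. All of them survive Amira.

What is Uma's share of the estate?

Uma receives £105,000.

The entire £210,000 passes to the descendants.
That amount (£210,000) is divided into 2 shares of £105,000: Reuben and Uma each take £105,000.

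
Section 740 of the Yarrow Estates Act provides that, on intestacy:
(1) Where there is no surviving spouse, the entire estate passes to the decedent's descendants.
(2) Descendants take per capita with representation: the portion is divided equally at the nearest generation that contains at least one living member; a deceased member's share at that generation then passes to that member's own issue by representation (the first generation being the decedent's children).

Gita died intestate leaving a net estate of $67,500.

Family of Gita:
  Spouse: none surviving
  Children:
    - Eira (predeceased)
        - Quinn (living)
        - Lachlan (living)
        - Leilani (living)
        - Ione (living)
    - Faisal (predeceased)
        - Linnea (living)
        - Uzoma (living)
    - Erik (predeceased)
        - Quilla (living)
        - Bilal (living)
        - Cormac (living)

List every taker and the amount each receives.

The entire $67,500 passes to the descendants.
No child survives, so the initial division is made at the grandchildren's generation.
That amount ($67,500) is divided into 9 shares of $7,500: Quinn, Lachlan, Leilani, Ione, Linnea, Uzoma, Quilla, Bilal, and Cormac each take $7,500.

Quinn: $7,500; Lachlan: $7,500; Leilani: $7,500; Ione: $7,500; Linnea: $7,500; Uzoma: $7,500; Quilla: $7,500; Bilal: $7,500; Cormac: $7,500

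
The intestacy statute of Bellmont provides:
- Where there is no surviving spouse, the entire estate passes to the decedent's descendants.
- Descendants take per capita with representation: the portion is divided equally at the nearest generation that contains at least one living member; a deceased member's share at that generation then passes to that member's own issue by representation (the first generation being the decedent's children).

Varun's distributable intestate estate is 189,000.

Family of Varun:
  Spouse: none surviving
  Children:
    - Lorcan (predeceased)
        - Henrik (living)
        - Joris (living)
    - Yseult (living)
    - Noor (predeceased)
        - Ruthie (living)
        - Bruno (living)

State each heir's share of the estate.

Henrik: 31,500; Joris: 31,500; Yseult: 63,000; Ruthie: 31,500; Bruno: 31,500

The entire 189,000 passes to the descendants.
That amount (189,000) is divided into 3 shares of 63,000: Yseult takes 63,000; Lorcan's 63,000 share passes to Lorcan's issue; Noor's 63,000 share passes to Noor's issue.
Lorcan's share (63,000) is divided into 2 shares of 31,500: Henrik and Joris each take 31,500.
Noor's share (63,000) is divided into 2 shares of 31,500: Ruthie and Bruno each take 31,500.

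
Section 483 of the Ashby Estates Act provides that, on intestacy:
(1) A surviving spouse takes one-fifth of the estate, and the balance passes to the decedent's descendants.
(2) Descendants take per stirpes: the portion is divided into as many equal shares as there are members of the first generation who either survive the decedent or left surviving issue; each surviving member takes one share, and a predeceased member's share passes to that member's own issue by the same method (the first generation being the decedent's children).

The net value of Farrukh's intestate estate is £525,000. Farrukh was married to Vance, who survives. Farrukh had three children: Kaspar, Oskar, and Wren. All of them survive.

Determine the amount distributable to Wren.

Vance takes one-fifth of £525,000 = £105,000. The remaining £420,000 passes to the descendants.
The descendants' portion (£420,000) is divided into 3 shares of £140,000: Kaspar, Oskar, and Wren each take £140,000.

Wren receives £140,000.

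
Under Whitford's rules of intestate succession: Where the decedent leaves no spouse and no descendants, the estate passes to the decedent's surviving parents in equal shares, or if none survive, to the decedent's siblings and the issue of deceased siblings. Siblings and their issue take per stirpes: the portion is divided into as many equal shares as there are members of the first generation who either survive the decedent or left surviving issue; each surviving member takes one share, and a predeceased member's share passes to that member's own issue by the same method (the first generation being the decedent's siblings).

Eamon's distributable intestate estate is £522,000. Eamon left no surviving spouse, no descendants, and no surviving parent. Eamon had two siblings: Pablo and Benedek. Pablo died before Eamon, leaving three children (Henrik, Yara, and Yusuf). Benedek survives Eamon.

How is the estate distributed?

Henrik: £87,000; Yara: £87,000; Yusuf: £87,000; Benedek: £261,000

The entire £522,000 passes to the siblings and their issue.
That amount (£522,000) is divided into 2 shares of £261,000: Benedek takes £261,000; Pablo's £261,000 share passes to Pablo's issue.
Pablo's share (£261,000) is divided into 3 shares of £87,000: Henrik, Yara, and Yusuf each take £87,000.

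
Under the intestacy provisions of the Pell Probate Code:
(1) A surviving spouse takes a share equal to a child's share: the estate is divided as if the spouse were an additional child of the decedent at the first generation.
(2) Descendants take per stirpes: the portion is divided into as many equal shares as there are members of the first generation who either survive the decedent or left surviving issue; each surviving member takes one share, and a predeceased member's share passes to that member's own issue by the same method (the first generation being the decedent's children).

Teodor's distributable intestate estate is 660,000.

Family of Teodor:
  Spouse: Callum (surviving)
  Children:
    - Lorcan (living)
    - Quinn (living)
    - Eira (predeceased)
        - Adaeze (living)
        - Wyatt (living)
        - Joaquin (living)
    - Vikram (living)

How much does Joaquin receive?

The spouse counts as an additional share at the children's level, so there are 5 primary shares of 132,000. Callum takes one such share (132,000).
The children's combined portion (528,000) is divided into 4 shares of 132,000: Lorcan, Quinn, and Vikram each take 132,000; Eira's 132,000 share passes to Eira's issue.
Eira's share (132,000) is divided into 3 shares of 44,000: Adaeze, Wyatt, and Joaquin each take 44,000.

Joaquin receives 44,000.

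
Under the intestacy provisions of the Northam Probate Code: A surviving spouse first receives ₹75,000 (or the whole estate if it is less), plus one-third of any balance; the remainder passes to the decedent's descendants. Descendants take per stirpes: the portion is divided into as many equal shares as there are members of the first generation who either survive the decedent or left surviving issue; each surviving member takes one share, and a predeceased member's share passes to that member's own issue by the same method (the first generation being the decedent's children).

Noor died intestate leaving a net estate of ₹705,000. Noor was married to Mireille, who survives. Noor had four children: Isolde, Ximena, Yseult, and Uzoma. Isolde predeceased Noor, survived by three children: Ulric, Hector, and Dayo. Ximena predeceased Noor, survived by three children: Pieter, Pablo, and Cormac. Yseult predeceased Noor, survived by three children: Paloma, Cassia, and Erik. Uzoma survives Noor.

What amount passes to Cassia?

Cassia receives ₹35,000.

Mireille first takes ₹75,000, leaving a balance of ₹630,000. Mireille then takes one-third of the balance (₹210,000), for a total of ₹285,000. The remaining ₹420,000 passes to the descendants.
The descendants' portion (₹420,000) is divided into 4 shares of ₹105,000: Uzoma takes ₹105,000; Isolde's ₹105,000 share passes to Isolde's issue; Ximena's ₹105,000 share passes to Ximena's issue; Yseult's ₹105,000 share passes to Yseult's issue.
Isolde's share (₹105,000) is divided into 3 shares of ₹35,000: Ulric, Hector, and Dayo each take ₹35,000.
Ximena's share (₹105,000) is divided into 3 shares of ₹35,000: Pieter, Pablo, and Cormac each take ₹35,000.
Yseult's share (₹105,000) is divided into 3 shares of ₹35,000: Paloma, Cassia, and Erik each take ₹35,000.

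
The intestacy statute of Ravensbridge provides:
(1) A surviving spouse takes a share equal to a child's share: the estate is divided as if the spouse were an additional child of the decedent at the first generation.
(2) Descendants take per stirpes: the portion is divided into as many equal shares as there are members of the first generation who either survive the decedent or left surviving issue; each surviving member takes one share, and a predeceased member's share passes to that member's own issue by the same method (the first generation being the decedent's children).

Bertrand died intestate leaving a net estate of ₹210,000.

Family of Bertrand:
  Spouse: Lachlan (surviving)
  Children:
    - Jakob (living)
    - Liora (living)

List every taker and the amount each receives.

The spouse counts as an additional share at the children's level, so there are 3 primary shares of ₹70,000. Lachlan takes one such share (₹70,000).
The children's combined portion (₹140,000) is divided into 2 shares of ₹70,000: Jakob and Liora each take ₹70,000.

Lachlan: ₹70,000; Jakob: ₹70,000; Liora: ₹70,000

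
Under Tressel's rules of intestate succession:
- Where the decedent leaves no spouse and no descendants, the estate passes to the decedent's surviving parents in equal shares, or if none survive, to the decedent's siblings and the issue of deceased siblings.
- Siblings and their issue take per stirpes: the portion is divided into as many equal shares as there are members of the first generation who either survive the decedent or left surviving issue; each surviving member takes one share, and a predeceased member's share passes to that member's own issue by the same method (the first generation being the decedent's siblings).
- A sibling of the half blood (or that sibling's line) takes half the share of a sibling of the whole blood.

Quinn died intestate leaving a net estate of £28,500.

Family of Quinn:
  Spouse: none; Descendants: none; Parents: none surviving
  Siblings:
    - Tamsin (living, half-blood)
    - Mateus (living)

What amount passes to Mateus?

Mateus receives £19,000.

The entire £28,500 passes to the siblings and their issue.
Counting each half-blood sibling's line as half a unit, there are 3/2 units in £28,500, so one unit is £19,000. Whole-blood lines (Mateus) take £19,000 each; half-blood lines (Tamsin) take £9,500 each.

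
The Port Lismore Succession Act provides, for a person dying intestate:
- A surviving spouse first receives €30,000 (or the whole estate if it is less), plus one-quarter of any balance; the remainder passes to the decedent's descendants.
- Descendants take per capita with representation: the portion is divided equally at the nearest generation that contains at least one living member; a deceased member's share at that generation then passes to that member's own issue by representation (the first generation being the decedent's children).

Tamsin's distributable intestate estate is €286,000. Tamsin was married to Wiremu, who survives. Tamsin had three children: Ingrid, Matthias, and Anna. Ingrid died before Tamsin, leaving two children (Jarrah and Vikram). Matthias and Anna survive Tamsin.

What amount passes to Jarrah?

Jarrah receives €32,000.

Wiremu first takes €30,000, leaving a balance of €256,000. Wiremu then takes one-quarter of the balance (€64,000), for a total of €94,000. The remaining €192,000 passes to the descendants.
The descendants' portion (€192,000) is divided into 3 shares of €64,000: Matthias and Anna each take €64,000; Ingrid's €64,000 share passes to Ingrid's issue.
Ingrid's share (€64,000) is divided into 2 shares of €32,000: Jarrah and Vikram each take €32,000.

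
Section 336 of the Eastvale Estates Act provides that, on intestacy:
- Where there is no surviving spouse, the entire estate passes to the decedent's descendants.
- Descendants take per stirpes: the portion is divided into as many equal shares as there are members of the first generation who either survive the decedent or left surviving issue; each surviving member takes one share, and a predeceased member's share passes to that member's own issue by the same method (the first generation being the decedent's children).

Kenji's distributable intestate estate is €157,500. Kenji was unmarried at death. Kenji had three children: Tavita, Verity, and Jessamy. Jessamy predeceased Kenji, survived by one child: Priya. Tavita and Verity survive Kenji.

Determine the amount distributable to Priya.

The entire €157,500 passes to the descendants.
That amount (€157,500) is divided into 3 shares of €52,500: Tavita and Verity each take €52,500; Jessamy's €52,500 share passes to Jessamy's issue.
Jessamy's share (€52,500) passes entirely to Priya.

Priya receives €52,500.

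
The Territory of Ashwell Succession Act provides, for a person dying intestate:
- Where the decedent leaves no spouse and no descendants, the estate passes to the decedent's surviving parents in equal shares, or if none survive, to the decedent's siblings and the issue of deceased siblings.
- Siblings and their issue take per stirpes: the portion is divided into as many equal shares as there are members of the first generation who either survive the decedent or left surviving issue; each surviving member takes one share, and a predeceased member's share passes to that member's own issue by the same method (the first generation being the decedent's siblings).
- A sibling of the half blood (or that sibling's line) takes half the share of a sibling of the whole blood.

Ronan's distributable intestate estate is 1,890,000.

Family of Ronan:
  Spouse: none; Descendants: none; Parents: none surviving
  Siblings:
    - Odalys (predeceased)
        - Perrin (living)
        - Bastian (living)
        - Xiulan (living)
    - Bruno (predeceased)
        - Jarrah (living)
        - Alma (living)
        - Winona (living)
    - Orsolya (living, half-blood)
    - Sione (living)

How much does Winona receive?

Winona receives 180,000.

The entire 1,890,000 passes to the siblings and their issue.
Counting each half-blood sibling's line as half a unit, there are 7/2 units in 1,890,000, so one unit is 540,000. Whole-blood lines (Odalys, Bruno, and Sione) take 540,000 each; half-blood lines (Orsolya) take 270,000 each.
Odalys's share (540,000) is divided into 3 shares of 180,000: Perrin, Bastian, and Xiulan each take 180,000.
Bruno's share (540,000) is divided into 3 shares of 180,000: Jarrah, Alma, and Winona each take 180,000.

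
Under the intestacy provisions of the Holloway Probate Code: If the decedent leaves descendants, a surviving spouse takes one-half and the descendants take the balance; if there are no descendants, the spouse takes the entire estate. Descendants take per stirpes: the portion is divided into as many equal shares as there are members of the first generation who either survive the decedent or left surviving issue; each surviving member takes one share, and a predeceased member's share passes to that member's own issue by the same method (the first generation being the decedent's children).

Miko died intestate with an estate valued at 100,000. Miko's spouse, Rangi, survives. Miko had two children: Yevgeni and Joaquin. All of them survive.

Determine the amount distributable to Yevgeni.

Rangi takes one-half of 100,000 = 50,000. The remaining 50,000 passes to the descendants.
The descendants' portion (50,000) is divided into 2 shares of 25,000: Yevgeni and Joaquin each take 25,000.

Yevgeni receives 25,000.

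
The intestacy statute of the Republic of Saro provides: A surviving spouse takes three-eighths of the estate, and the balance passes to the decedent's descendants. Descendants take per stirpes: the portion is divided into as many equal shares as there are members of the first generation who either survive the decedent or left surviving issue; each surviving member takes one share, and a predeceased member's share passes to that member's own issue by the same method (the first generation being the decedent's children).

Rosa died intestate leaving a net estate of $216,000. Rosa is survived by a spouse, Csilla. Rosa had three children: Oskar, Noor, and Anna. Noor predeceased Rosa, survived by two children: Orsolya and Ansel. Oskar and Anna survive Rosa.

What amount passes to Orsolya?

Orsolya receives $22,500.

Csilla takes three-eighths of $216,000 = $81,000. The remaining $135,000 passes to the descendants.
The descendants' portion ($135,000) is divided into 3 shares of $45,000: Oskar and Anna each take $45,000; Noor's $45,000 share passes to Noor's issue.
Noor's share ($45,000) is divided into 2 shares of $22,500: Orsolya and Ansel each take $22,500.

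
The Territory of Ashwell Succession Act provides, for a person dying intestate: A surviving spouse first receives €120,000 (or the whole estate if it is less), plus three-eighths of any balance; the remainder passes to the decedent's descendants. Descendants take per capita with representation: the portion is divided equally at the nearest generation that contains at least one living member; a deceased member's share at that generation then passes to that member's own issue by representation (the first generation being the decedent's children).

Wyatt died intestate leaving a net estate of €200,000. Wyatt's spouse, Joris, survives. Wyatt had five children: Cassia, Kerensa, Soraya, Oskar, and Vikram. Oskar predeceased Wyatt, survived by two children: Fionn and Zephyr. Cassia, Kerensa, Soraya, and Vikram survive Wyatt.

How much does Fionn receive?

Fionn receives €5,000.

Joris first takes €120,000, leaving a balance of €80,000. Joris then takes three-eighths of the balance (€30,000), for a total of €150,000. The remaining €50,000 passes to the descendants.
The descendants' portion (€50,000) is divided into 5 shares of €10,000: Cassia, Kerensa, Soraya, and Vikram each take €10,000; Oskar's €10,000 share passes to Oskar's issue.
Oskar's share (€10,000) is divided into 2 shares of €5,000: Fionn and Zephyr each take €5,000.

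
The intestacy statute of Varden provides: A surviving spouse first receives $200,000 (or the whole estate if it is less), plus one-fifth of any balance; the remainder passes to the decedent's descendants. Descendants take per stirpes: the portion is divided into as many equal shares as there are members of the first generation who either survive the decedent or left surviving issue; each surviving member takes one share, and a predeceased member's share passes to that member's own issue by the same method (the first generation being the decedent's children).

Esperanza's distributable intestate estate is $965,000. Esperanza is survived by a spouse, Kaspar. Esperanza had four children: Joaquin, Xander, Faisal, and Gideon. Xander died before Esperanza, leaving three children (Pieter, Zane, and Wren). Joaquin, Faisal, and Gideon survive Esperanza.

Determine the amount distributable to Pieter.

Kaspar first takes $200,000, leaving a balance of $765,000. Kaspar then takes one-fifth of the balance ($153,000), for a total of $353,000. The remaining $612,000 passes to the descendants.
The descendants' portion ($612,000) is divided into 4 shares of $153,000: Joaquin, Faisal, and Gideon each take $153,000; Xander's $153,000 share passes to Xander's issue.
Xander's share ($153,000) is divided into 3 shares of $51,000: Pieter, Zane, and Wren each take $51,000.

Pieter receives $51,000.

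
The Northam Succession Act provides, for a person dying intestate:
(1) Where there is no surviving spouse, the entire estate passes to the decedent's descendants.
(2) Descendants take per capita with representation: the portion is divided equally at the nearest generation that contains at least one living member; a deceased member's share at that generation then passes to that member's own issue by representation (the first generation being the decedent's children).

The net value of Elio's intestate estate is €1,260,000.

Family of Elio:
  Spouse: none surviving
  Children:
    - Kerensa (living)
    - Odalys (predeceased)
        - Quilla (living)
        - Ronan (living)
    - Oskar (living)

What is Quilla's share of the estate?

The entire €1,260,000 passes to the descendants.
That amount (€1,260,000) is divided into 3 shares of €420,000: Kerensa and Oskar each take €420,000; Odalys's €420,000 share passes to Odalys's issue.
Odalys's share (€420,000) is divided into 2 shares of €210,000: Quilla and Ronan each take €210,000.

Quilla receives €210,000.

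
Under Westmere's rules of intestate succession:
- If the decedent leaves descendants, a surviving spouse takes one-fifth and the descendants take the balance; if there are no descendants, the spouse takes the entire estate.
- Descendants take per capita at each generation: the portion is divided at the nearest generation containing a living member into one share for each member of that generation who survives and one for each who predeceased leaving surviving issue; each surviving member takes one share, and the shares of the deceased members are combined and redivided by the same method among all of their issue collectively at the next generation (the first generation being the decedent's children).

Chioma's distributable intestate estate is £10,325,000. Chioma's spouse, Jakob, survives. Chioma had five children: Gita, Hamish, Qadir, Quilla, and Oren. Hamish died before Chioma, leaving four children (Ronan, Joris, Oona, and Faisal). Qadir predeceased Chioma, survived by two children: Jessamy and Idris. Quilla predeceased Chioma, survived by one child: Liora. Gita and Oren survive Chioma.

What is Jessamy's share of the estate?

Jessamy receives £708,000.

Jakob takes one-fifth of £10,325,000 = £2,065,000. The remaining £8,260,000 passes to the descendants.
The descendants' portion (£8,260,000) is divided at the children's generation into 5 shares of £1,652,000. Gita and Oren each take £1,652,000. The 3 shares of the deceased (Hamish, Qadir, and Quilla) are combined into a pool of £4,956,000.
That pool (£4,956,000) is divided at the grandchildren's generation equally among Ronan, Joris, Oona, Faisal, Jessamy, Idris, and Liora: £708,000 each.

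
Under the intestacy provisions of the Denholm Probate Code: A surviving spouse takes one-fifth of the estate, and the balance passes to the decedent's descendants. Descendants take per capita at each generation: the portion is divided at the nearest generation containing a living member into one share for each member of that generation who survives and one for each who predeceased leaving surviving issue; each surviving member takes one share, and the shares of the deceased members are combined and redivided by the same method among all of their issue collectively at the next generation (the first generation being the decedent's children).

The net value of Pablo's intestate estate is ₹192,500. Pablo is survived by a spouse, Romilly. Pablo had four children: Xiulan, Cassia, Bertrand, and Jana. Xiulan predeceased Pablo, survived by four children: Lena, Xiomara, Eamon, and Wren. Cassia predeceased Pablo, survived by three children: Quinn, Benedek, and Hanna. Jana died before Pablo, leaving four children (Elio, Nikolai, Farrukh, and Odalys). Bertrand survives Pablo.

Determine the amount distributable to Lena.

Romilly takes one-fifth of ₹192,500 = ₹38,500. The remaining ₹154,000 passes to the descendants.
The descendants' portion (₹154,000) is divided at the children's generation into 4 shares of ₹38,500. Bertrand takes ₹38,500. The 3 shares of the deceased (Xiulan, Cassia, and Jana) are combined into a pool of ₹115,500.
That pool (₹115,500) is divided at the grandchildren's generation equally among Lena, Xiomara, Eamon, Wren, Quinn, Benedek, Hanna, Elio, Nikolai, Farrukh, and Odalys: ₹10,500 each.

Lena receives ₹10,500.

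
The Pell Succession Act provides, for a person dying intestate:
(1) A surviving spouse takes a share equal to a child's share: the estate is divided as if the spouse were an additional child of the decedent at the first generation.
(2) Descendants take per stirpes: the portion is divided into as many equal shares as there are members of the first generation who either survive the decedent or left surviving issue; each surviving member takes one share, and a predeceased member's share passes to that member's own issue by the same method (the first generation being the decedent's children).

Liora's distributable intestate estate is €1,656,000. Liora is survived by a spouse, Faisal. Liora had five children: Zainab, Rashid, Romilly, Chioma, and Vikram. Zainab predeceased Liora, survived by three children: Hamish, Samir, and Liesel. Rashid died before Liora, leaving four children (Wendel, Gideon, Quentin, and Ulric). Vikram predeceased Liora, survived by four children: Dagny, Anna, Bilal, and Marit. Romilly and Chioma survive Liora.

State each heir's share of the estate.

Faisal: €276,000; Hamish: €92,000; Samir: €92,000; Liesel: €92,000; Wendel: €69,000; Gideon: €69,000; Quentin: €69,000; Ulric: €69,000; Romilly: €276,000; Chioma: €276,000; Dagny: €69,000; Anna: €69,000; Bilal: €69,000; Marit: €69,000

The spouse counts as an additional share at the children's level, so there are 6 primary shares of €276,000. Faisal takes one such share (€276,000).
The children's combined portion (€1,380,000) is divided into 5 shares of €276,000: Romilly and Chioma each take €276,000; Zainab's €276,000 share passes to Zainab's issue; Rashid's €276,000 share passes to Rashid's issue; Vikram's €276,000 share passes to Vikram's issue.
Zainab's share (€276,000) is divided into 3 shares of €92,000: Hamish, Samir, and Liesel each take €92,000.
Rashid's share (€276,000) is divided into 4 shares of €69,000: Wendel, Gideon, Quentin, and Ulric each take €69,000.
Vikram's share (€276,000) is divided into 4 shares of €69,000: Dagny, Anna, Bilal, and Marit each take €69,000.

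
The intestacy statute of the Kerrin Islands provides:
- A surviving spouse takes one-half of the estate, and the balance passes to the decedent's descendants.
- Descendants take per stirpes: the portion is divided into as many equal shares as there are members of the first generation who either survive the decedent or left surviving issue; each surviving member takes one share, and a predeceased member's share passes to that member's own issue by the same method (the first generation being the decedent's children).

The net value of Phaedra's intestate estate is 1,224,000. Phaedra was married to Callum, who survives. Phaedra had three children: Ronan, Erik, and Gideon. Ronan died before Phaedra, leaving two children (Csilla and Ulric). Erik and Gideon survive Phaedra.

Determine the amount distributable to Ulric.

Ulric receives 102,000.

Callum takes one-half of 1,224,000 = 612,000. The remaining 612,000 passes to the descendants.
The descendants' portion (612,000) is divided into 3 shares of 204,000: Erik and Gideon each take 204,000; Ronan's 204,000 share passes to Ronan's issue.
Ronan's share (204,000) is divided into 2 shares of 102,000: Csilla and Ulric each take 102,000.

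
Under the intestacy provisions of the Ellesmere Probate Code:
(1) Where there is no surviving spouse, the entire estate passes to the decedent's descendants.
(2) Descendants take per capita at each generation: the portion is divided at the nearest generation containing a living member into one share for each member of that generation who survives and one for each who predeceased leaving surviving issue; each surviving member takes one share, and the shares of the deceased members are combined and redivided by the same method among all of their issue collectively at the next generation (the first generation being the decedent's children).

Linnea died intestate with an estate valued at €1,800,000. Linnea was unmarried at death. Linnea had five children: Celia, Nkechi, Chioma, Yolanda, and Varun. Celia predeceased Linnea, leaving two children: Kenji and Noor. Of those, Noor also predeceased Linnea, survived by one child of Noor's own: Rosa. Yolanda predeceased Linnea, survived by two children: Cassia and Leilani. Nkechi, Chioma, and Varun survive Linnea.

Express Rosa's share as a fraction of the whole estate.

The entire €1,800,000 passes to the descendants.
That amount (€1,800,000) is divided at the children's generation into 5 shares of €360,000. Nkechi, Chioma, and Varun each take €360,000. The 2 shares of the deceased (Celia and Yolanda) are combined into a pool of €720,000.
That pool (€720,000) is divided at the grandchildren's generation into 4 shares of €180,000. Kenji, Cassia, and Leilani each take €180,000. The remaining share for the deceased Noor (€180,000) is carried to the next generation.
That pool (€180,000) passes entirely to Rosa, the sole taker at the great-grandchildren's generation.

Rosa receives 1/10 of the estate.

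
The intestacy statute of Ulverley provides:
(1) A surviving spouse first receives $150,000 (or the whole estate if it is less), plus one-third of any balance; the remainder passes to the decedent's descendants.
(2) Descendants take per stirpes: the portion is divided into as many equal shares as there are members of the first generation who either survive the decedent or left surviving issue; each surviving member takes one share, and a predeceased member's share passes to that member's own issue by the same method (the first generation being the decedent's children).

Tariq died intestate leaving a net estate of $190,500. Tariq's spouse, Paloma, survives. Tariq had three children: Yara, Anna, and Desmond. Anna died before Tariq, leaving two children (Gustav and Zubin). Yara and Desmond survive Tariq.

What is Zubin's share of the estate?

Zubin receives $4,500.

Paloma first takes $150,000, leaving a balance of $40,500. Paloma then takes one-third of the balance ($13,500), for a total of $163,500. The remaining $27,000 passes to the descendants.
The descendants' portion ($27,000) is divided into 3 shares of $9,000: Yara and Desmond each take $9,000; Anna's $9,000 share passes to Anna's issue.
Anna's share ($9,000) is divided into 2 shares of $4,500: Gustav and Zubin each take $4,500.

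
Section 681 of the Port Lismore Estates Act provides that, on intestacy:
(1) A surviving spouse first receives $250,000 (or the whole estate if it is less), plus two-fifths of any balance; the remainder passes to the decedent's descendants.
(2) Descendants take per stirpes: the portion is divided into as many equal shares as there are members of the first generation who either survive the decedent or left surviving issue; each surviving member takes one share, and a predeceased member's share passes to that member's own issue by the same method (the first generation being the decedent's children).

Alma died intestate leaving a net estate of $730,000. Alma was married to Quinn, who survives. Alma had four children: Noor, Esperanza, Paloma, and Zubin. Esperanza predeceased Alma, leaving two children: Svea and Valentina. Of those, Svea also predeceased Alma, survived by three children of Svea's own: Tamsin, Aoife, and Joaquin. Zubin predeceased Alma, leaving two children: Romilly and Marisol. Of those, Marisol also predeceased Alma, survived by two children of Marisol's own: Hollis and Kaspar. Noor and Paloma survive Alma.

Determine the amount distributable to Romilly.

Romilly receives $36,000.

Quinn first takes $250,000, leaving a balance of $480,000. Quinn then takes two-fifths of the balance ($192,000), for a total of $442,000. The remaining $288,000 passes to the descendants.
The descendants' portion ($288,000) is divided into 4 shares of $72,000: Noor and Paloma each take $72,000; Esperanza's $72,000 share passes to Esperanza's issue; Zubin's $72,000 share passes to Zubin's issue.
Esperanza's share ($72,000) is divided into 2 shares of $36,000: Valentina takes $36,000; Svea's $36,000 share passes to Svea's issue.
Svea's share ($36,000) is divided into 3 shares of $12,000: Tamsin, Aoife, and Joaquin each take $12,000.
Zubin's share ($72,000) is divided into 2 shares of $36,000: Romilly takes $36,000; Marisol's $36,000 share passes to Marisol's issue.
Marisol's share ($36,000) is divided into 2 shares of $18,000: Hollis and Kaspar each take $18,000.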